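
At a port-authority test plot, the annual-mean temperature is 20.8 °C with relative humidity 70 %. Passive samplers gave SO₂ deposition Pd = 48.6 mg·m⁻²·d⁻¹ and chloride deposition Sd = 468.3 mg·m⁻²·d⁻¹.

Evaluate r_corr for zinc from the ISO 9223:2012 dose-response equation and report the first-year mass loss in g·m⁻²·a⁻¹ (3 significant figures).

r_corr = 48.6 g·m⁻²·a⁻¹

zinc: temperature factor f = -0.071·(10.8) = -0.7668
  Pd branch = 0.0129·Pd^0.44·e^(0.046·RH+f) = 0.8282 μm/a
  Cl⁻ term: 0.0175·468.3^0.57·exp(0.008·70+0.085·20.8) = 5.974
  sum: 0.8282 + 5.974 → r_corr = 6.802 μm/a
Convert to mass loss: 6.802 μm/a × 7.14 g/cm³ = 48.57 g·m⁻²·a⁻¹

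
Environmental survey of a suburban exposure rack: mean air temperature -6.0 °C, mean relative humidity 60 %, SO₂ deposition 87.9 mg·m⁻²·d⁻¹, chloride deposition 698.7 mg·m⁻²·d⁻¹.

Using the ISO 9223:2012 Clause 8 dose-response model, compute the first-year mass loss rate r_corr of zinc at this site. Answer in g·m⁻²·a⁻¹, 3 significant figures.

zinc: T≤10 °C ⇒ hinge +0.038·(-6.0−10) = -0.6080
  sulphur-dioxide contribution → 0.7953 μm/a
  chloride contribution → 0.71 μm/a
  total first-year rate 1.505 μm/a
Convert to mass loss: 1.505 μm/a × 7.14 g/cm³ = 10.75 g·m⁻²·a⁻¹

r_corr = 10.7 g·m⁻²·a⁻¹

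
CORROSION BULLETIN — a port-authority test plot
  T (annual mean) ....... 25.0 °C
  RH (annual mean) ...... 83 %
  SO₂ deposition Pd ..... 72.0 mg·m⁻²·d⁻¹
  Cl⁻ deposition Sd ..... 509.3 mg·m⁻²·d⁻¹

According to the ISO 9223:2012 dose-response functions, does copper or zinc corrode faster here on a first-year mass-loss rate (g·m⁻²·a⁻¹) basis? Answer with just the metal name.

copper: T>10 °C ⇒ hinge -0.080·(25.0−10) = -1.2000
  sulphur-dioxide contribution → 0.6498 μm/a
  chloride contribution → 3.726 μm/a
  ⇒ r_corr(copper) = 4.376 μm/a
  mass loss = 4.376 μm/a × 8.96 g/cm³ = 39.21 g·m⁻²·a⁻¹
zinc: temperature factor f = -0.071·(15.0) = -1.0650
  sulphur-dioxide contribution → 1.329 μm/a
  chloride contribution → 9.937 μm/a
  ⇒ r_corr(zinc) = 11.27 μm/a
  mass loss = 11.27 μm/a × 7.14 g/cm³ = 80.44 g·m⁻²·a⁻¹
Ordering by g·m⁻²·a⁻¹: zinc (80.4) > copper (39.2)

zinc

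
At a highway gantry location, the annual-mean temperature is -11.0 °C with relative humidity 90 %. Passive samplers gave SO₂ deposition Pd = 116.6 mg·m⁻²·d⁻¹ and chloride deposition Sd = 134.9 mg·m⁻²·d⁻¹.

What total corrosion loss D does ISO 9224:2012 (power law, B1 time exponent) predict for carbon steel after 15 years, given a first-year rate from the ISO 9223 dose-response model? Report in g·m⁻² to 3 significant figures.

carbon steel: T≤10 °C ⇒ hinge +0.150·(-11.0−10) = -3.1500
  Pd branch = 1.77·Pd^0.52·e^(0.02·RH+f) = 5.45 μm/a
  Cl⁻ term: 0.102·134.9^0.62·exp(0.033·90+0.04·-11.0) = 26.79
  r_corr = 5.45 + 26.79 = 32.24 μm/a
ISO 9224: D(t) = r_corr · t^b with b = 0.523 (carbon steel, B1)
  D(15) = 32.24 × 15^0.523 = 32.24 × 4.122 = 132.9 μm
  Mass loss = 132.9 μm × 7.85 g/cm³ = 1043 g·m⁻²

D(15) = 1.04e+03 g·m⁻²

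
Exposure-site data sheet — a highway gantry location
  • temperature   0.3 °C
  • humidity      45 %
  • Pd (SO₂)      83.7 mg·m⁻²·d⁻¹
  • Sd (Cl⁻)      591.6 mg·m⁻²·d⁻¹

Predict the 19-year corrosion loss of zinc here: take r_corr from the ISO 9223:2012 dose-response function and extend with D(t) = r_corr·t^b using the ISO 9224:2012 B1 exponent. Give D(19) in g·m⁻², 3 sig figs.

D(19) = 115 g·m⁻²

zinc: f(T) = +0.038·(T−10) [T≤10 °C] = -0.3686
  sulphur-dioxide contribution → 0.496 μm/a
  chloride contribution → 0.9784 μm/a
  total first-year rate 1.474 μm/a
ISO 9224: D(t) = r_corr · t^b with b = 0.813 (zinc, B1)
  D(19) = 1.474 × 19^0.813 = 1.474 × 10.96 = 16.15 μm
  Mass loss = 16.15 μm × 7.14 g/cm³ = 115.3 g·m⁻²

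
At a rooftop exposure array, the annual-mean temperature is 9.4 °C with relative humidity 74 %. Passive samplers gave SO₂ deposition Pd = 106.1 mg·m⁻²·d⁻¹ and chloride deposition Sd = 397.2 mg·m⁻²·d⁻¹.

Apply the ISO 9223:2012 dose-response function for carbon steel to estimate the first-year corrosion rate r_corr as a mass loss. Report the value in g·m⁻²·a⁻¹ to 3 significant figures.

r_corr = 1.18e+03 g·m⁻²·a⁻¹

carbon steel: T≤10 °C ⇒ hinge +0.150·(9.4−10) = -0.0900
  SO₂ term: 1.77·106.1^0.52·exp(0.02·74-0.0900) = 80.36
  Sd branch = 0.102·Sd^0.62·e^(0.033·RH+0.04·T) = 69.8 μm/a
  sum: 80.36 + 69.8 → r_corr = 150.2 μm/a
Convert to mass loss: 150.2 μm/a × 7.85 g/cm³ = 1179 g·m⁻²·a⁻¹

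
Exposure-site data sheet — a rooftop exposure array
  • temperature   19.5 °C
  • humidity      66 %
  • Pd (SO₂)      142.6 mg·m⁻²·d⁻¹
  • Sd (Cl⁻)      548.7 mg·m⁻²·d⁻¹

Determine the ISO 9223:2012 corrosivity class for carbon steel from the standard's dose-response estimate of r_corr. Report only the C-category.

carbon steel: T>10 °C ⇒ hinge -0.054·(19.5−10) = -0.5130
  SO₂ term: 1.77·142.6^0.52·exp(0.02·66-0.5130) = 52.31
  Cl⁻ term: 0.102·548.7^0.62·exp(0.033·66+0.04·19.5) = 98.09
  sum: 52.31 + 98.09 → r_corr = 150.4 μm/a
Category bounds: 80…200 μm/a bracket r_corr ⇒ C5

C5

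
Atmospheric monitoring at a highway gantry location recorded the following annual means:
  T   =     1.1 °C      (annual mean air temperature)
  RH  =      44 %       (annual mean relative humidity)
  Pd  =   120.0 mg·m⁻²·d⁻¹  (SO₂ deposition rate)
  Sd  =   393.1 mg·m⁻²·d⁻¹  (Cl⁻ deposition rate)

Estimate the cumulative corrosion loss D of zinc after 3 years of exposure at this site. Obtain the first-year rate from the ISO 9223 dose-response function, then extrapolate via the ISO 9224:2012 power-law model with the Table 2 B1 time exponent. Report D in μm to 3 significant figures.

D(3) = 3.41 μm

zinc: temperature factor f = +0.038·(-8.9) = -0.3382
  Pd branch = 0.0129·Pd^0.44·e^(0.046·RH+f) = 0.5722 μm/a
  Cl⁻ term: 0.0175·393.1^0.57·exp(0.008·44+0.085·1.1) = 0.823
  r_corr = 0.5722 + 0.823 = 1.395 μm/a
Long-term exponent b (ISO 9224 Table 2, B1) = 0.813
  D(3) = 1.395 × 3^0.813 = 1.395 × 2.443 = 3.408 μm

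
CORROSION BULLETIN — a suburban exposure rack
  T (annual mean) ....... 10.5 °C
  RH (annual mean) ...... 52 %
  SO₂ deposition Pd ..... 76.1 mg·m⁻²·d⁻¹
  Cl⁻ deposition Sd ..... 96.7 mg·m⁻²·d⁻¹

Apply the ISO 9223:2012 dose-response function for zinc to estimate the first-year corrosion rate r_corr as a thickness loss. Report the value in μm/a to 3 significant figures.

r_corr = 1.79 μm/a

zinc: temperature factor f = -0.071·(0.5) = -0.0355
  Pd branch = 0.0129·Pd^0.44·e^(0.046·RH+f) = 0.9158 μm/a
  Cl⁻ term: 0.0175·96.7^0.57·exp(0.008·52+0.085·10.5) = 0.877
  sum: 0.9158 + 0.877 → r_corr = 1.793 μm/a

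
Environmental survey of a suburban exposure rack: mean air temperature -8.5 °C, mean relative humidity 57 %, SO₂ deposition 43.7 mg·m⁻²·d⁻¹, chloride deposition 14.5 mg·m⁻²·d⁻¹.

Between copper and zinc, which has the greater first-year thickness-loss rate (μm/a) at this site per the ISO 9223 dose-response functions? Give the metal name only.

copper: f(T) = +0.126·(T−10) [T≤10 °C] = -2.3310
  Pd branch = 0.0053·Pd^0.26·e^(0.059·RH+f) = 0.03972 μm/a
  Sd branch = 0.01025·Sd^0.27·e^(0.036·RH+0.049·T) = 0.1083 μm/a
  r_corr = 0.03972 + 0.1083 = 0.148 μm/a
zinc: f(T) = +0.038·(T−10) [T≤10 °C] = -0.7030
  SO₂ term: 0.0129·43.7^0.44·exp(0.046·57-0.7030) = 0.4632
  Cl⁻ term: 0.0175·14.5^0.57·exp(0.008·57+0.085·-8.5) = 0.06156
  sum: 0.4632 + 0.06156 → r_corr = 0.5248 μm/a
Ordering by μm/a: zinc (0.525) > copper (0.148)

zinc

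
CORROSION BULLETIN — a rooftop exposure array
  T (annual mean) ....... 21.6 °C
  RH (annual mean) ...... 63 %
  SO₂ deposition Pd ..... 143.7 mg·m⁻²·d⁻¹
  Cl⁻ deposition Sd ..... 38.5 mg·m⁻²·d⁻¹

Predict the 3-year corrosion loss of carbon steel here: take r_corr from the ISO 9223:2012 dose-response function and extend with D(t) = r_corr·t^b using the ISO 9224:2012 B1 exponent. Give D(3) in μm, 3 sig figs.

D(3) = 111 μm

carbon steel: T>10 °C ⇒ hinge -0.054·(21.6−10) = -0.6264
  Pd branch = 1.77·Pd^0.52·e^(0.02·RH+f) = 44.16 μm/a
  Sd branch = 0.102·Sd^0.62·e^(0.033·RH+0.04·T) = 18.61 μm/a
  sum: 44.16 + 18.61 → r_corr = 62.77 μm/a
ISO 9224: D(t) = r_corr · t^b with b = 0.523 (carbon steel, B1)
  D(3) = 62.77 × 3^0.523 = 62.77 × 1.776 = 111.5 μm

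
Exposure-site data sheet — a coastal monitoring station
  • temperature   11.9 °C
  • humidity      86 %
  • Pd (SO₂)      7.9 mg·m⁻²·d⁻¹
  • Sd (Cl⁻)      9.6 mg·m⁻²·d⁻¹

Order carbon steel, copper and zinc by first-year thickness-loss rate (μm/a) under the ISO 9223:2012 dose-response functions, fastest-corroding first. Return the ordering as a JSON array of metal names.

carbon steel: f(T) = -0.054·(T−10) [T>10 °C] = -0.1026
  Pd branch = 1.77·Pd^0.52·e^(0.02·RH+f) = 26.13 μm/a
  Cl⁻ term: 0.102·9.6^0.62·exp(0.033·86+0.04·11.9) = 11.4
  sum: 26.13 + 11.4 → r_corr = 37.53 μm/a
copper: T>10 °C ⇒ hinge -0.080·(11.9−10) = -0.1520
  Pd branch = 0.0053·Pd^0.26·e^(0.059·RH+f) = 1.245 μm/a
  Sd branch = 0.01025·Sd^0.27·e^(0.036·RH+0.049·T) = 0.7477 μm/a
  r_corr = 1.245 + 0.7477 = 1.993 μm/a
zinc: T>10 °C ⇒ hinge -0.071·(11.9−10) = -0.1349
  Pd branch = 0.0129·Pd^0.44·e^(0.046·RH+f) = 1.462 μm/a
  Sd branch = 0.0175·Sd^0.57·e^(0.008·RH+0.085·T) = 0.3475 μm/a
  sum: 1.462 + 0.3475 → r_corr = 1.81 μm/a
Ordering by μm/a: carbon steel (37.5) > copper (1.99) > zinc (1.81)

["carbon steel", "copper", "zinc"]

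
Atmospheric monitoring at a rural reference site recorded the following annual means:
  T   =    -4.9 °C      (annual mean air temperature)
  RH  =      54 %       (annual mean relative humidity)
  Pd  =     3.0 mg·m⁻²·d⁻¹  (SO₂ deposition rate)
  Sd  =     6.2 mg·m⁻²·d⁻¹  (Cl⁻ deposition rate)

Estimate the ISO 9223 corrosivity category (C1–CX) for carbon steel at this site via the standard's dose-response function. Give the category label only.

carbon steel: T≤10 °C ⇒ hinge +0.150·(-4.9−10) = -2.2350
  sulphur-dioxide contribution → 0.9873 μm/a
  chloride contribution → 1.544 μm/a
  ⇒ r_corr(carbon steel) = 2.531 μm/a
2.53 μm/a falls in (1.3, 25] for carbon steel → category C2

C2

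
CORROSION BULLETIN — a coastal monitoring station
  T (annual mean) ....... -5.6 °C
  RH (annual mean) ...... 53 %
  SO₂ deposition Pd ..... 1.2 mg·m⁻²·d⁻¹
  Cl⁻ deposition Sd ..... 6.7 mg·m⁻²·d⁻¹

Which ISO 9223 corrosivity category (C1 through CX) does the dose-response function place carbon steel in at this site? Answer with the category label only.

C2

carbon steel: T≤10 °C ⇒ hinge +0.150·(-5.6−10) = -2.3400
  Pd branch = 1.77·Pd^0.52·e^(0.02·RH+f) = 0.5411 μm/a
  Cl⁻ term: 0.102·6.7^0.62·exp(0.033·53+0.04·-5.6) = 1.524
  r_corr = 0.5411 + 1.524 = 2.065 μm/a
2.07 μm/a falls in (1.3, 25] for carbon steel → category C2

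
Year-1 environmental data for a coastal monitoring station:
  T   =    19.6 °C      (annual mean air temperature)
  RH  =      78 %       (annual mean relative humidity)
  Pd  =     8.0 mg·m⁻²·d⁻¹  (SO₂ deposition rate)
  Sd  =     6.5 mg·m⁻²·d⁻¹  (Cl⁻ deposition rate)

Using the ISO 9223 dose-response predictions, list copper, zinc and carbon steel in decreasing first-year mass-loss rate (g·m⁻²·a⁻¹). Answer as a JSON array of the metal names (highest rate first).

["carbon steel", "copper", "zinc"]

copper: temperature factor f = -0.080·(9.6) = -0.7680
  SO₂ term: 0.0053·8.0^0.26·exp(0.059·78-0.7680) = 0.4209
  Sd branch = 0.01025·Sd^0.27·e^(0.036·RH+0.049·T) = 0.7359 μm/a
  sum: 0.4209 + 0.7359 → r_corr = 1.157 μm/a
  mass loss = 1.157 μm/a × 8.96 g/cm³ = 10.36 g·m⁻²·a⁻¹
zinc: T>10 °C ⇒ hinge -0.071·(19.6−10) = -0.6816
  Pd branch = 0.0129·Pd^0.44·e^(0.046·RH+f) = 0.5891 μm/a
  Sd branch = 0.0175·Sd^0.57·e^(0.008·RH+0.085·T) = 0.5023 μm/a
  sum: 0.5891 + 0.5023 → r_corr = 1.091 μm/a
  mass loss = 1.091 μm/a × 7.14 g/cm³ = 7.792 g·m⁻²·a⁻¹
carbon steel: f(T) = -0.054·(T−10) [T>10 °C] = -0.5184
  SO₂ term: 1.77·8.0^0.52·exp(0.02·78-0.5184) = 14.79
  Cl⁻ term: 0.102·6.5^0.62·exp(0.033·78+0.04·19.6) = 9.353
  r_corr = 14.79 + 9.353 = 24.14 μm/a
  mass loss = 24.14 μm/a × 7.85 g/cm³ = 189.5 g·m⁻²·a⁻¹
Ordering by g·m⁻²·a⁻¹: carbon steel (190) > copper (10.4) > zinc (7.79)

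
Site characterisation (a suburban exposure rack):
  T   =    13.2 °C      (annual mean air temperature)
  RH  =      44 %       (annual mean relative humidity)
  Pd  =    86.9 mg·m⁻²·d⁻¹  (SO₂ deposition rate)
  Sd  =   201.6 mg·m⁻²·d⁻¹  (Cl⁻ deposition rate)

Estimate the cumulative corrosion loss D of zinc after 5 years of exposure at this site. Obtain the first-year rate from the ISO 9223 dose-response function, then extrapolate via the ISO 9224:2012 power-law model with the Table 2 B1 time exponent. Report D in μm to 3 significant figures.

D(5) = 7.87 μm

zinc: T>10 °C ⇒ hinge -0.071·(13.2−10) = -0.2272
  Pd branch = 0.0129·Pd^0.44·e^(0.046·RH+f) = 0.5548 μm/a
  Sd branch = 0.0175·Sd^0.57·e^(0.008·RH+0.085·T) = 1.573 μm/a
  r_corr = 0.5548 + 1.573 = 2.128 μm/a
Long-term exponent b (ISO 9224 Table 2, B1) = 0.813
  D(5) = 2.128 × 5^0.813 = 2.128 × 3.701 = 7.874 μm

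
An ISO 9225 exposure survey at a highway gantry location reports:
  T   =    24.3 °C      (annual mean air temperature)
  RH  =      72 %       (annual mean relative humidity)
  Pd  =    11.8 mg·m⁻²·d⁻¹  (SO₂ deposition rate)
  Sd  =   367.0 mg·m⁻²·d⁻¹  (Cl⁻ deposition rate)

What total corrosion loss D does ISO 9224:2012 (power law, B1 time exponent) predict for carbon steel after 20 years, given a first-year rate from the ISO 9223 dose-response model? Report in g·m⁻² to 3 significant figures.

D(20) = 4.71e+03 g·m⁻²

carbon steel: T>10 °C ⇒ hinge -0.054·(24.3−10) = -0.7722
  Pd branch = 1.77·Pd^0.52·e^(0.02·RH+f) = 12.46 μm/a
  Sd branch = 0.102·Sd^0.62·e^(0.033·RH+0.04·T) = 112.9 μm/a
  r_corr = 12.46 + 112.9 = 125.4 μm/a
Power-law: D(20) = r_corr · 20^0.523
  D(20) = 125.4 × 20^0.523 = 125.4 × 4.791 = 600.6 μm
  Mass loss = 600.6 μm × 7.85 g/cm³ = 4715 g·m⁻²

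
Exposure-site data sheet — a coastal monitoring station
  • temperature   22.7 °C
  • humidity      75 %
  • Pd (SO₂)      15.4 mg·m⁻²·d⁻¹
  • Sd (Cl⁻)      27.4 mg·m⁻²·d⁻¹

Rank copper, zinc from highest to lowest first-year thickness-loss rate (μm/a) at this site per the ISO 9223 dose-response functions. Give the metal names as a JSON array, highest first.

copper: f(T) = -0.080·(T−10) [T>10 °C] = -1.0160
  SO₂ term: 0.0053·15.4^0.26·exp(0.059·75-1.0160) = 0.3262
  Sd branch = 0.01025·Sd^0.27·e^(0.036·RH+0.049·T) = 1.134 μm/a
  sum: 0.3262 + 1.134 → r_corr = 1.46 μm/a
zinc: temperature factor f = -0.071·(12.7) = -0.9017
  Pd branch = 0.0129·Pd^0.44·e^(0.046·RH+f) = 0.5493 μm/a
  Cl⁻ term: 0.0175·27.4^0.57·exp(0.008·75+0.085·22.7) = 1.449
  sum: 0.5493 + 1.449 → r_corr = 1.998 μm/a
Ordering by μm/a: zinc (2) > copper (1.46)

["zinc", "copper"]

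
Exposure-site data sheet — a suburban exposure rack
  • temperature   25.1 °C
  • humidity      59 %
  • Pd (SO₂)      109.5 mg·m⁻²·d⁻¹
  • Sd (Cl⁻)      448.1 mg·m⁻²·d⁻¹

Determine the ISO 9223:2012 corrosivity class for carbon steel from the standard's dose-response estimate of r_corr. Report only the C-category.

carbon steel: T>10 °C ⇒ hinge -0.054·(25.1−10) = -0.8154
  Pd branch = 1.77·Pd^0.52·e^(0.02·RH+f) = 29.3 μm/a
  Cl⁻ term: 0.102·448.1^0.62·exp(0.033·59+0.04·25.1) = 85.91
  r_corr = 29.3 + 85.91 = 115.2 μm/a
115 μm/a falls in (80, 200] for carbon steel → category C5

C5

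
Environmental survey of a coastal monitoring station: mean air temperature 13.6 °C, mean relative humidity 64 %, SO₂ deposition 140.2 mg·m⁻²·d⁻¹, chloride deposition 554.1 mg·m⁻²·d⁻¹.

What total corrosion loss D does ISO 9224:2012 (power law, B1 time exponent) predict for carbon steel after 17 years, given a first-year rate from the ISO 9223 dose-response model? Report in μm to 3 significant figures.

carbon steel: T>10 °C ⇒ hinge -0.054·(13.6−10) = -0.1944
  SO₂ term: 1.77·140.2^0.52·exp(0.02·64-0.1944) = 68.51
  Sd branch = 0.102·Sd^0.62·e^(0.033·RH+0.04·T) = 72.96 μm/a
  sum: 68.51 + 72.96 → r_corr = 141.5 μm/a
Long-term exponent b (ISO 9224 Table 2, B1) = 0.523
  D(17) = 141.5 × 17^0.523 = 141.5 × 4.401 = 622.6 μm

D(17) = 623 μm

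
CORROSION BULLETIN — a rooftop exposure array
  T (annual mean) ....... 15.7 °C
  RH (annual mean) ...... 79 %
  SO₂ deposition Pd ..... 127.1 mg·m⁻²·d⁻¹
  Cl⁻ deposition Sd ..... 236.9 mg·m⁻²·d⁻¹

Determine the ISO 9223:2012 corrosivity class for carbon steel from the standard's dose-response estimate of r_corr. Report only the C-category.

carbon steel: T>10 °C ⇒ hinge -0.054·(15.7−10) = -0.3078
  sulphur-dioxide contribution → 78.46 μm/a
  chloride contribution → 76.87 μm/a
  total first-year rate 155.3 μm/a
155 μm/a falls in (80, 200] for carbon steel → category C5

C5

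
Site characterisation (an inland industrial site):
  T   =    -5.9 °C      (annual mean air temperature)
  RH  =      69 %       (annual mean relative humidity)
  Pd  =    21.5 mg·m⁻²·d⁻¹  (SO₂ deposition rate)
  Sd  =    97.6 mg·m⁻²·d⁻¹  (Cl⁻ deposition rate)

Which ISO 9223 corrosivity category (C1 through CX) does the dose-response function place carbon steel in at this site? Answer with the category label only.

carbon steel: temperature factor f = +0.150·(-15.9) = -2.3850
  Pd branch = 1.77·Pd^0.52·e^(0.02·RH+f) = 3.194 μm/a
  Sd branch = 0.102·Sd^0.62·e^(0.033·RH+0.04·T) = 13.44 μm/a
  r_corr = 3.194 + 13.44 = 16.64 μm/a
Category bounds: 1.3…25 μm/a bracket r_corr ⇒ C2

C2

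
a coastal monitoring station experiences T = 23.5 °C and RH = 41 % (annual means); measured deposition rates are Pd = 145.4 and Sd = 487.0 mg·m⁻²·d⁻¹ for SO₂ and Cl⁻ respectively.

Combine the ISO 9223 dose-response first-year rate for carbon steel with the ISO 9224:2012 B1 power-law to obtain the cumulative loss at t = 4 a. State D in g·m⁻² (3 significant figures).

D(4) = 1.18e+03 g·m⁻²

carbon steel: T>10 °C ⇒ hinge -0.054·(23.5−10) = -0.7290
  sulphur-dioxide contribution → 25.82 μm/a
  chloride contribution → 46.85 μm/a
  total first-year rate 72.67 μm/a
Power-law: D(4) = r_corr · 4^0.523
  D(4) = 72.67 × 4^0.523 = 72.67 × 2.065 = 150.1 μm
  Mass loss = 150.1 μm × 7.85 g/cm³ = 1178 g·m⁻²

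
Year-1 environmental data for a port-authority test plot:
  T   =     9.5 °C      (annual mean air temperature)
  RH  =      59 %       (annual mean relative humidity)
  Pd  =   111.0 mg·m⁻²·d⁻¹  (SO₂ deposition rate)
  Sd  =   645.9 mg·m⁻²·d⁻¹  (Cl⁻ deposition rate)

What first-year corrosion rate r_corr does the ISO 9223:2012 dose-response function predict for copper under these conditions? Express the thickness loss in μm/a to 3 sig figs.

r_corr = 1.33 μm/a

copper: f(T) = +0.126·(T−10) [T≤10 °C] = -0.0630
  sulphur-dioxide contribution → 0.5501 μm/a
  chloride contribution → 0.7836 μm/a
  total first-year rate 1.334 μm/a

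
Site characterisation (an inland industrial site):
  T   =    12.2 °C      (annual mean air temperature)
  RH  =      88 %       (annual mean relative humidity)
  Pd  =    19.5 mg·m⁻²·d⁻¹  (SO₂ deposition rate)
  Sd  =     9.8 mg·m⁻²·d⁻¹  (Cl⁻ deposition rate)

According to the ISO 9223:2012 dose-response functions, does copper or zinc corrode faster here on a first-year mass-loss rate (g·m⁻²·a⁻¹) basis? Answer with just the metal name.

copper: f(T) = -0.080·(T−10) [T>10 °C] = -0.1760
  Pd branch = 0.0053·Pd^0.26·e^(0.059·RH+f) = 1.73 μm/a
  Cl⁻ term: 0.01025·9.8^0.27·exp(0.036·88+0.049·12.2) = 0.82
  sum: 1.73 + 0.82 → r_corr = 2.55 μm/a
  mass loss = 2.55 μm/a × 8.96 g/cm³ = 22.85 g·m⁻²·a⁻¹
zinc: T>10 °C ⇒ hinge -0.071·(12.2−10) = -0.1562
  Pd branch = 0.0129·Pd^0.44·e^(0.046·RH+f) = 2.336 μm/a
  Cl⁻ term: 0.0175·9.8^0.57·exp(0.008·88+0.085·12.2) = 0.3666
  sum: 2.336 + 0.3666 → r_corr = 2.702 μm/a
  mass loss = 2.702 μm/a × 7.14 g/cm³ = 19.29 g·m⁻²·a⁻¹
Ordering by g·m⁻²·a⁻¹: copper (22.9) > zinc (19.3)

copper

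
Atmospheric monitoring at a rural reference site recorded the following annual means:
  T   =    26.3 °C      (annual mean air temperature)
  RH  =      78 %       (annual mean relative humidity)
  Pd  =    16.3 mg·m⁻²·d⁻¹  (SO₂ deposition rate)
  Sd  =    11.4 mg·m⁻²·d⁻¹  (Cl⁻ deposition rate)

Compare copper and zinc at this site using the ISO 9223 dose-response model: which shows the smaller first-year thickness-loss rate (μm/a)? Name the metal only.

copper: temperature factor f = -0.080·(16.3) = -1.3040
  SO₂ term: 0.0053·16.3^0.26·exp(0.059·78-1.3040) = 0.2963
  Sd branch = 0.01025·Sd^0.27·e^(0.036·RH+0.049·T) = 1.189 μm/a
  sum: 0.2963 + 1.189 → r_corr = 1.486 μm/a
zinc: f(T) = -0.071·(T−10) [T>10 °C] = -1.1573
  SO₂ term: 0.0129·16.3^0.44·exp(0.046·78-1.1573) = 0.5007
  Sd branch = 0.0175·Sd^0.57·e^(0.008·RH+0.085·T) = 1.223 μm/a
  r_corr = 0.5007 + 1.223 = 1.723 μm/a
Ordering by μm/a: zinc (1.72) > copper (1.49)

copper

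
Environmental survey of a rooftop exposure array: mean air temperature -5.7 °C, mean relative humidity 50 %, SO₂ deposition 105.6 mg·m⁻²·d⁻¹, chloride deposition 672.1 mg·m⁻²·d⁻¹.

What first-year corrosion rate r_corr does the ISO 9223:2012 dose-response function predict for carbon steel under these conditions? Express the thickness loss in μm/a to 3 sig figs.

r_corr = 29.1 μm/a

carbon steel: temperature factor f = +0.150·(-15.7) = -2.3550
  SO₂ term: 1.77·105.6^0.52·exp(0.02·50-2.3550) = 5.15
  Cl⁻ term: 0.102·672.1^0.62·exp(0.033·50+0.04·-5.7) = 23.94
  sum: 5.15 + 23.94 → r_corr = 29.09 μm/a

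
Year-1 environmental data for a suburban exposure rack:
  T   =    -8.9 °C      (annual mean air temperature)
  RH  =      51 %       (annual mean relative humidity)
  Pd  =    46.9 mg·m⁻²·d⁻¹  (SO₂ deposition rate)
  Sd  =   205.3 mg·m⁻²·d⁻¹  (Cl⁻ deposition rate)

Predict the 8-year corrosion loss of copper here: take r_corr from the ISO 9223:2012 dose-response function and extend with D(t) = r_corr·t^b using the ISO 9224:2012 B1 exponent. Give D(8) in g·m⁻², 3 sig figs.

D(8) = 7.24 g·m⁻²

copper: f(T) = +0.126·(T−10) [T≤10 °C] = -2.3814
  sulphur-dioxide contribution → 0.027 μm/a
  chloride contribution → 0.175 μm/a
  total first-year rate 0.202 μm/a
ISO 9224: D(t) = r_corr · t^b with b = 0.667 (copper, B1)
  D(8) = 0.202 × 8^0.667 = 0.202 × 4.003 = 0.8086 μm
  Mass loss = 0.8086 μm × 8.96 g/cm³ = 7.245 g·m⁻²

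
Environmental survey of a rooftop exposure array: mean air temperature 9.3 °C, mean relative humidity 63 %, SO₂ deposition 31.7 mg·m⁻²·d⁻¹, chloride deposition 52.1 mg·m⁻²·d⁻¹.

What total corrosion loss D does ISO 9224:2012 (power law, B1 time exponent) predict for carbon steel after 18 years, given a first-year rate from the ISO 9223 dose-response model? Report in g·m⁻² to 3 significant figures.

D(18) = 1.69e+03 g·m⁻²

carbon steel: T≤10 °C ⇒ hinge +0.150·(9.3−10) = -0.1050
  SO₂ term: 1.77·31.7^0.52·exp(0.02·63-0.1050) = 33.89
  Cl⁻ term: 0.102·52.1^0.62·exp(0.033·63+0.04·9.3) = 13.72
  r_corr = 33.89 + 13.72 = 47.62 μm/a
Power-law: D(18) = r_corr · 18^0.523
  D(18) = 47.62 × 18^0.523 = 47.62 × 4.534 = 215.9 μm
  Mass loss = 215.9 μm × 7.85 g/cm³ = 1695 g·m⁻²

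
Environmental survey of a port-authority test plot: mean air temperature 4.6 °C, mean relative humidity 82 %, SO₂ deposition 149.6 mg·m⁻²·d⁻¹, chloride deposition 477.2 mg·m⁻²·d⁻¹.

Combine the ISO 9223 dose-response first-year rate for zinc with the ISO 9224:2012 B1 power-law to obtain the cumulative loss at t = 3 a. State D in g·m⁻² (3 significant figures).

zinc: temperature factor f = +0.038·(-5.4) = -0.2052
  sulphur-dioxide contribution → 4.136 μm/a
  chloride contribution → 1.677 μm/a
  ⇒ r_corr(zinc) = 5.813 μm/a
ISO 9224: D(t) = r_corr · t^b with b = 0.813 (zinc, B1)
  D(3) = 5.813 × 3^0.813 = 5.813 × 2.443 = 14.2 μm
  Mass loss = 14.2 μm × 7.14 g/cm³ = 101.4 g·m⁻²

D(3) = 101 g·m⁻²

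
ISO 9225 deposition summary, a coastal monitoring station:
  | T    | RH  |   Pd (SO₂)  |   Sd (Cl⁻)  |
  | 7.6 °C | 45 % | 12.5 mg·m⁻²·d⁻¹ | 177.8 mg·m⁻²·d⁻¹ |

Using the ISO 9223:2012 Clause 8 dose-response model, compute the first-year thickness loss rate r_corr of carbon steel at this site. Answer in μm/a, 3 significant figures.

carbon steel: temperature factor f = +0.150·(-2.4) = -0.3600
  sulphur-dioxide contribution → 11.29 μm/a
  chloride contribution → 15.15 μm/a
  total first-year rate 26.45 μm/a

r_corr = 26.4 μm/a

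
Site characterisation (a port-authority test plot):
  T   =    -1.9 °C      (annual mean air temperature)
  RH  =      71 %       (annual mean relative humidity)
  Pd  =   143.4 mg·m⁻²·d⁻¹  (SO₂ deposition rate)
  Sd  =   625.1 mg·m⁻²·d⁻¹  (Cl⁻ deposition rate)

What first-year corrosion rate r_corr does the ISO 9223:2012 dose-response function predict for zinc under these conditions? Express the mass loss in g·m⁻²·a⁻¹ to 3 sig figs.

zinc: f(T) = +0.038·(T−10) [T≤10 °C] = -0.4522
  sulphur-dioxide contribution → 1.912 μm/a
  chloride contribution → 1.031 μm/a
  ⇒ r_corr(zinc) = 2.943 μm/a
Convert to mass loss: 2.943 μm/a × 7.14 g/cm³ = 21.01 g·m⁻²·a⁻¹

r_corr = 21.0 g·m⁻²·a⁻¹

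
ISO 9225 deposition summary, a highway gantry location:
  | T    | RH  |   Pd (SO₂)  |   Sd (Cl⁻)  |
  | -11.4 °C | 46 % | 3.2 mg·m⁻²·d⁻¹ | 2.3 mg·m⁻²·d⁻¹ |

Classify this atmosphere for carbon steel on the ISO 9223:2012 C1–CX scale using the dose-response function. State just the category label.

carbon steel: f(T) = +0.150·(T−10) [T≤10 °C] = -3.2100
  Pd branch = 1.77·Pd^0.52·e^(0.02·RH+f) = 0.3282 μm/a
  Cl⁻ term: 0.102·2.3^0.62·exp(0.033·46+0.04·-11.4) = 0.4944
  r_corr = 0.3282 + 0.4944 = 0.8226 μm/a
Category bounds: 0…1.3 μm/a bracket r_corr ⇒ C1

C1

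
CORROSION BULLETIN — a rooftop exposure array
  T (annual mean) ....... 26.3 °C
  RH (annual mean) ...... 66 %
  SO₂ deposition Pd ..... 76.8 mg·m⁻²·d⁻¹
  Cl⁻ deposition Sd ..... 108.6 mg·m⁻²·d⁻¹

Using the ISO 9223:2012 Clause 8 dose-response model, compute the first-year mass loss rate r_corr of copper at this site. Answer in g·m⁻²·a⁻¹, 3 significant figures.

r_corr = 14.7 g·m⁻²·a⁻¹

copper: f(T) = -0.080·(T−10) [T>10 °C] = -1.3040
  sulphur-dioxide contribution → 0.2184 μm/a
  chloride contribution → 1.419 μm/a
  ⇒ r_corr(copper) = 1.637 μm/a
Convert to mass loss: 1.637 μm/a × 8.96 g/cm³ = 14.67 g·m⁻²·a⁻¹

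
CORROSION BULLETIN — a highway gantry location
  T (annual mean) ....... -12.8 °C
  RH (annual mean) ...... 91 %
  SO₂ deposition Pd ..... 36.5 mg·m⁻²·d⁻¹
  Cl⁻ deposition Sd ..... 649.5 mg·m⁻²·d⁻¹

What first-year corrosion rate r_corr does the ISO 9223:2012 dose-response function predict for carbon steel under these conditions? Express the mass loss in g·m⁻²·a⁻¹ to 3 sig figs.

carbon steel: temperature factor f = +0.150·(-22.8) = -3.4200
  SO₂ term: 1.77·36.5^0.52·exp(0.02·91-3.4200) = 2.32
  Cl⁻ term: 0.102·649.5^0.62·exp(0.033·91+0.04·-12.8) = 68.27
  sum: 2.32 + 68.27 → r_corr = 70.59 μm/a
Convert to mass loss: 70.59 μm/a × 7.85 g/cm³ = 554.1 g·m⁻²·a⁻¹

r_corr = 554 g·m⁻²·a⁻¹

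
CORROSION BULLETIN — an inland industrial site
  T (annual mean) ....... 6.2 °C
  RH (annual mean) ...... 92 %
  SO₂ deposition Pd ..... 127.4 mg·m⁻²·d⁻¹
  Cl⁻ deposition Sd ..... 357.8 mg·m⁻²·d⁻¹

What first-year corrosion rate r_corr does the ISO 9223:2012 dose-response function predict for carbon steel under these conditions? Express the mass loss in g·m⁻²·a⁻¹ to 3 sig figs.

r_corr = 1.43e+03 g·m⁻²·a⁻¹

carbon steel: T≤10 °C ⇒ hinge +0.150·(6.2−10) = -0.5700
  sulphur-dioxide contribution → 78.38 μm/a
  chloride contribution → 104.3 μm/a
  ⇒ r_corr(carbon steel) = 182.6 μm/a
Convert to mass loss: 182.6 μm/a × 7.85 g/cm³ = 1434 g·m⁻²·a⁻¹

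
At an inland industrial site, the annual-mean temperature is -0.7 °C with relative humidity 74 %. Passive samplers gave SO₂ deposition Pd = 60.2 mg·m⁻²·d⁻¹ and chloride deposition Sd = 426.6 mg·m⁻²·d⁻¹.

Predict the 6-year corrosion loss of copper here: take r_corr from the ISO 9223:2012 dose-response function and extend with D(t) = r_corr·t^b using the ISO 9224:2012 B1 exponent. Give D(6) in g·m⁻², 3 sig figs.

D(6) = 30.9 g·m⁻²

copper: T≤10 °C ⇒ hinge +0.126·(-0.7−10) = -1.3482
  Pd branch = 0.0053·Pd^0.26·e^(0.059·RH+f) = 0.3145 μm/a
  Sd branch = 0.01025·Sd^0.27·e^(0.036·RH+0.049·T) = 0.7293 μm/a
  sum: 0.3145 + 0.7293 → r_corr = 1.044 μm/a
Power-law: D(6) = r_corr · 6^0.667
  D(6) = 1.044 × 6^0.667 = 1.044 × 3.304 = 3.448 μm
  Mass loss = 3.448 μm × 8.96 g/cm³ = 30.9 g·m⁻²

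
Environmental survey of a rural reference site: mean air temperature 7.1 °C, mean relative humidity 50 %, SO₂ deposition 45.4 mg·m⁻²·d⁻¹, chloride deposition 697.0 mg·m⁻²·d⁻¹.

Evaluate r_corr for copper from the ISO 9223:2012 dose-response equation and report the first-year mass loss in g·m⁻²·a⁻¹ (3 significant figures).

copper: temperature factor f = +0.126·(-2.9) = -0.3654
  Pd branch = 0.0053·Pd^0.26·e^(0.059·RH+f) = 0.1895 μm/a
  Cl⁻ term: 0.01025·697.0^0.27·exp(0.036·50+0.049·7.1) = 0.5143
  sum: 0.1895 + 0.5143 → r_corr = 0.7038 μm/a
Convert to mass loss: 0.7038 μm/a × 8.96 g/cm³ = 6.306 g·m⁻²·a⁻¹

r_corr = 6.31 g·m⁻²·a⁻¹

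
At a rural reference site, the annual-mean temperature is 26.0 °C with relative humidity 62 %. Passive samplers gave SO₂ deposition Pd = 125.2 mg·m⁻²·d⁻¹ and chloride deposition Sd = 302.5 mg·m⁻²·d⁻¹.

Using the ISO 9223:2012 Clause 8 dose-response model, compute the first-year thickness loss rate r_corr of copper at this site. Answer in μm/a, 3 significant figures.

copper: T>10 °C ⇒ hinge -0.080·(26.0−10) = -1.2800
  Pd branch = 0.0053·Pd^0.26·e^(0.059·RH+f) = 0.2006 μm/a
  Cl⁻ term: 0.01025·302.5^0.27·exp(0.036·62+0.049·26.0) = 1.596
  sum: 0.2006 + 1.596 → r_corr = 1.797 μm/a

r_corr = 1.80 μm/a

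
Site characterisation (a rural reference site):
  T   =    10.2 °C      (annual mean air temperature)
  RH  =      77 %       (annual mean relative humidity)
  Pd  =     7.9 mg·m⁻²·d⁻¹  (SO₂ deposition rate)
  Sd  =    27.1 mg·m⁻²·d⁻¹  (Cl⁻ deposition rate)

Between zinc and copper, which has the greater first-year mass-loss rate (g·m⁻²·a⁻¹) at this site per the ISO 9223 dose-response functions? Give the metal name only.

copper

zinc: T>10 °C ⇒ hinge -0.071·(10.2−10) = -0.0142
  sulphur-dioxide contribution → 1.091 μm/a
  chloride contribution → 0.5057 μm/a
  total first-year rate 1.596 μm/a
  mass loss = 1.596 μm/a × 7.14 g/cm³ = 11.4 g·m⁻²·a⁻¹
copper: temperature factor f = -0.080·(0.2) = -0.0160
  sulphur-dioxide contribution → 0.8389 μm/a
  chloride contribution → 0.6585 μm/a
  total first-year rate 1.497 μm/a
  mass loss = 1.497 μm/a × 8.96 g/cm³ = 13.42 g·m⁻²·a⁻¹
Ordering by g·m⁻²·a⁻¹: copper (13.4) > zinc (11.4)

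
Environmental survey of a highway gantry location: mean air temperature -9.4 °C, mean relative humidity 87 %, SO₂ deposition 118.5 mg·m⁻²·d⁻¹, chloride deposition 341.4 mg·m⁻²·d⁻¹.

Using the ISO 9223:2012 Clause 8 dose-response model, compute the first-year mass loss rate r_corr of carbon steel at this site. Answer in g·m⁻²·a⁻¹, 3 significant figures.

r_corr = 413 g·m⁻²·a⁻¹

carbon steel: temperature factor f = +0.150·(-19.4) = -2.9100
  SO₂ term: 1.77·118.5^0.52·exp(0.02·87-2.9100) = 6.579
  Sd branch = 0.102·Sd^0.62·e^(0.033·RH+0.04·T) = 46 μm/a
  r_corr = 6.579 + 46 = 52.58 μm/a
Convert to mass loss: 52.58 μm/a × 7.85 g/cm³ = 412.8 g·m⁻²·a⁻¹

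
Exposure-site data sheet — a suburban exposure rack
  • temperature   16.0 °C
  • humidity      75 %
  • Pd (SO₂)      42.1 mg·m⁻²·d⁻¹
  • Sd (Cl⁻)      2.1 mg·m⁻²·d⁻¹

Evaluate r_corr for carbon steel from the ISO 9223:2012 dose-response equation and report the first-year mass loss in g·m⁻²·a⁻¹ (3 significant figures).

carbon steel: temperature factor f = -0.054·(6.0) = -0.3240
  SO₂ term: 1.77·42.1^0.52·exp(0.02·75-0.3240) = 40.12
  Cl⁻ term: 0.102·2.1^0.62·exp(0.033·75+0.04·16.0) = 3.641
  sum: 40.12 + 3.641 → r_corr = 43.76 μm/a
Convert to mass loss: 43.76 μm/a × 7.85 g/cm³ = 343.5 g·m⁻²·a⁻¹

r_corr = 344 g·m⁻²·a⁻¹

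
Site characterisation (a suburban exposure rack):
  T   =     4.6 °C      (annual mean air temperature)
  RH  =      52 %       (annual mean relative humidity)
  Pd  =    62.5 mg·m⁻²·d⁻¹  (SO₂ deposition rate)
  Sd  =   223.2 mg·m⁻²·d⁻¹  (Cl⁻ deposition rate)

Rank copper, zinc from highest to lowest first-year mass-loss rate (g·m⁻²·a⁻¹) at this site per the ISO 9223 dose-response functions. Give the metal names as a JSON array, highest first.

["zinc", "copper"]

copper: T≤10 °C ⇒ hinge +0.126·(4.6−10) = -0.6804
  sulphur-dioxide contribution → 0.1691 μm/a
  chloride contribution → 0.3596 μm/a
  total first-year rate 0.5286 μm/a
  mass loss = 0.5286 μm/a × 8.96 g/cm³ = 4.737 g·m⁻²·a⁻¹
zinc: f(T) = +0.038·(T−10) [T≤10 °C] = -0.2052
  sulphur-dioxide contribution → 0.7087 μm/a
  chloride contribution → 0.8556 μm/a
  total first-year rate 1.564 μm/a
  mass loss = 1.564 μm/a × 7.14 g/cm³ = 11.17 g·m⁻²·a⁻¹
Ordering by g·m⁻²·a⁻¹: zinc (11.2) > copper (4.74)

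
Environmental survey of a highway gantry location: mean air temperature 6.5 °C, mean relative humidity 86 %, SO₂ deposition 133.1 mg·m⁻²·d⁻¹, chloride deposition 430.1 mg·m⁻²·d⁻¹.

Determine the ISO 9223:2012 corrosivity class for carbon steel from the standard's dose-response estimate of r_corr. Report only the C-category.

carbon steel: T≤10 °C ⇒ hinge +0.150·(6.5−10) = -0.5250
  Pd branch = 1.77·Pd^0.52·e^(0.02·RH+f) = 74.39 μm/a
  Cl⁻ term: 0.102·430.1^0.62·exp(0.033·86+0.04·6.5) = 97.02
  r_corr = 74.39 + 97.02 = 171.4 μm/a
171 μm/a falls in (80, 200] for carbon steel → category C5

C5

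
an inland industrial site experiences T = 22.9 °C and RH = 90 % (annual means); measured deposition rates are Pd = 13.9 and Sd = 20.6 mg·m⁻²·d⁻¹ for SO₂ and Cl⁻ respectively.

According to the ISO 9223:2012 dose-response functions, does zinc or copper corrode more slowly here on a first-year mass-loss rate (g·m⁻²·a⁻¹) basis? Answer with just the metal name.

zinc: f(T) = -0.071·(T−10) [T>10 °C] = -0.9159
  SO₂ term: 0.0129·13.9^0.44·exp(0.046·90-0.9159) = 1.032
  Cl⁻ term: 0.0175·20.6^0.57·exp(0.008·90+0.085·22.9) = 1.413
  r_corr = 1.032 + 1.413 = 2.445 μm/a
  mass loss = 2.445 μm/a × 7.14 g/cm³ = 17.45 g·m⁻²·a⁻¹
copper: temperature factor f = -0.080·(12.9) = -1.0320
  SO₂ term: 0.0053·13.9^0.26·exp(0.059·90-1.0320) = 0.7575
  Sd branch = 0.01025·Sd^0.27·e^(0.036·RH+0.049·T) = 1.819 μm/a
  sum: 0.7575 + 1.819 → r_corr = 2.577 μm/a
  mass loss = 2.577 μm/a × 8.96 g/cm³ = 23.09 g·m⁻²·a⁻¹
Ordering by g·m⁻²·a⁻¹: copper (23.1) > zinc (17.5)

zinc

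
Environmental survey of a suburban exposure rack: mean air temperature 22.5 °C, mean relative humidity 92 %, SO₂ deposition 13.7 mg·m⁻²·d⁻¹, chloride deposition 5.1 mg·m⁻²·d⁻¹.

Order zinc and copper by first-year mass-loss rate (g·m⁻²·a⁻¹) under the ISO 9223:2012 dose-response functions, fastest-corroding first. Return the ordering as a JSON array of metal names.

["copper", "zinc"]

zinc: temperature factor f = -0.071·(12.5) = -0.8875
  SO₂ term: 0.0129·13.7^0.44·exp(0.046·92-0.8875) = 1.157
  Sd branch = 0.0175·Sd^0.57·e^(0.008·RH+0.085·T) = 0.626 μm/a
  sum: 1.157 + 0.626 → r_corr = 1.783 μm/a
  mass loss = 1.783 μm/a × 7.14 g/cm³ = 12.73 g·m⁻²·a⁻¹
copper: T>10 °C ⇒ hinge -0.080·(22.5−10) = -1.0000
  Pd branch = 0.0053·Pd^0.26·e^(0.059·RH+f) = 0.8768 μm/a
  Sd branch = 0.01025·Sd^0.27·e^(0.036·RH+0.049·T) = 1.315 μm/a
  r_corr = 0.8768 + 1.315 = 2.192 μm/a
  mass loss = 2.192 μm/a × 8.96 g/cm³ = 19.64 g·m⁻²·a⁻¹
Ordering by g·m⁻²·a⁻¹: copper (19.6) > zinc (12.7)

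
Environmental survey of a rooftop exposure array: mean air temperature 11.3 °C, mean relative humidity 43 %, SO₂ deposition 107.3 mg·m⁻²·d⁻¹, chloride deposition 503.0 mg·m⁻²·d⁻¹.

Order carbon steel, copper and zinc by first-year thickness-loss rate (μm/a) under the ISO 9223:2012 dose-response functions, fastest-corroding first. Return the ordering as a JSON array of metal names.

["carbon steel", "zinc", "copper"]

carbon steel: f(T) = -0.054·(T−10) [T>10 °C] = -0.0702
  sulphur-dioxide contribution → 44.35 μm/a
  chloride contribution → 31.34 μm/a
  ⇒ r_corr(carbon steel) = 75.69 μm/a
copper: T>10 °C ⇒ hinge -0.080·(11.3−10) = -0.1040
  sulphur-dioxide contribution → 0.2036 μm/a
  chloride contribution → 0.4497 μm/a
  ⇒ r_corr(copper) = 0.6533 μm/a
zinc: f(T) = -0.071·(T−10) [T>10 °C] = -0.0923
  sulphur-dioxide contribution → 0.6653 μm/a
  chloride contribution → 2.236 μm/a
  ⇒ r_corr(zinc) = 2.901 μm/a
Ordering by μm/a: carbon steel (75.7) > zinc (2.9) > copper (0.653)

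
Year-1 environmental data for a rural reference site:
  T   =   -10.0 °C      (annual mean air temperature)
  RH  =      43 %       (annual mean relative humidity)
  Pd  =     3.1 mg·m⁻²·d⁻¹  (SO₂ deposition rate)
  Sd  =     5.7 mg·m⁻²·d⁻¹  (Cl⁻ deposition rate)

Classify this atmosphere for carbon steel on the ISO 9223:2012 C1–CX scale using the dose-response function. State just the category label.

C1

carbon steel: temperature factor f = +0.150·(-20.0) = -3.0000
  sulphur-dioxide contribution → 0.3751 μm/a
  chloride contribution → 0.8314 μm/a
  ⇒ r_corr(carbon steel) = 1.206 μm/a
ISO 9223 Table 2 (carbon steel): 0 < 1.21 ≤ 1.3 μm/a ⇒ C1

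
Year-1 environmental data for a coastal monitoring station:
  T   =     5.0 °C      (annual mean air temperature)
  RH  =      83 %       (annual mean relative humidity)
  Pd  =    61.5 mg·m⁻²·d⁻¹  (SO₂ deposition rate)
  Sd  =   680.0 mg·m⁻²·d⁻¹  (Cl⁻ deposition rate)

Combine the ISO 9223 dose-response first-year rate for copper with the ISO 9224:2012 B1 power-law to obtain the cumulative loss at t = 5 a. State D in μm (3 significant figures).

D(5) = 7.65 μm

copper: f(T) = +0.126·(T−10) [T≤10 °C] = -0.6300
  sulphur-dioxide contribution → 1.103 μm/a
  chloride contribution → 1.512 μm/a
  total first-year rate 2.615 μm/a
Long-term exponent b (ISO 9224 Table 2, B1) = 0.667
  D(5) = 2.615 × 5^0.667 = 2.615 × 2.926 = 7.65 μm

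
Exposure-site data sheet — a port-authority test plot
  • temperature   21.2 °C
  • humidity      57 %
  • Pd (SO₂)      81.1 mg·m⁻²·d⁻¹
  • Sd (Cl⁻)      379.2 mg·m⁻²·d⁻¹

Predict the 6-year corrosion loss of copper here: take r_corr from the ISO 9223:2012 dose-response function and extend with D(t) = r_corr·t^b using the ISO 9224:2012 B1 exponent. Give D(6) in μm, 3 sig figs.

copper: f(T) = -0.080·(T−10) [T>10 °C] = -0.8960
  sulphur-dioxide contribution → 0.1959 μm/a
  chloride contribution → 1.12 μm/a
  ⇒ r_corr(copper) = 1.316 μm/a
Long-term exponent b (ISO 9224 Table 2, B1) = 0.667
  D(6) = 1.316 × 6^0.667 = 1.316 × 3.304 = 4.349 μm

D(6) = 4.35 μm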